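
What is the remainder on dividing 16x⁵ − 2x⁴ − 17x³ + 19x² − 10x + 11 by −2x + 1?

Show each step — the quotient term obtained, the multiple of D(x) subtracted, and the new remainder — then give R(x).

Step 1: lead(16x⁵ − 2x⁴ − 17x³ + 19x² − 10x + 11) ÷ lead(D) = 16x⁵ ÷ −2x = −8x⁴. Subtract (−8x⁴)·D = 16x⁵ − 8x⁴. Remainder: 6x⁴ − 17x³ + 19x² − 10x + 11.
Step 2: lead(6x⁴ − 17x³ + 19x² − 10x + 11) ÷ lead(D) = 6x⁴ ÷ −2x = −3x³. Subtract (−3x³)·D = 6x⁴ − 3x³. Remainder: −14x³ + 19x² − 10x + 11.
Step 3: lead(−14x³ + 19x² − 10x + 11) ÷ lead(D) = −14x³ ÷ −2x = 7x². Subtract (7x²)·D = −14x³ + 7x². Remainder: 12x² − 10x + 11.
Step 4: lead(12x² − 10x + 11) ÷ lead(D) = 12x² ÷ −2x = −6x. Subtract (−6x)·D = 12x² − 6x. Remainder: −4x + 11.
Step 5: lead(−4x + 11) ÷ lead(D) = −4x ÷ −2x = 2. Subtract (2)·D = −4x + 2. Remainder: 9.

R(x) = 9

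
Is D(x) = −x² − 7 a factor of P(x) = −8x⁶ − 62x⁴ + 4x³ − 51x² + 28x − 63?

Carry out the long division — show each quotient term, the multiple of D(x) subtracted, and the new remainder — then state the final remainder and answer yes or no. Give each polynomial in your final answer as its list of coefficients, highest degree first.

Step 1: lead(−8x⁶ − 62x⁴ + 4x³ − 51x² + 28x − 63) ÷ lead(D) = −8x⁶ ÷ −x² = 8x⁴. Subtract (8x⁴)·D = −8x⁶ − 56x⁴. Remainder: −6x⁴ + 4x³ − 51x² + 28x − 63.
Step 2: lead(−6x⁴ + 4x³ − 51x² + 28x − 63) ÷ lead(D) = −6x⁴ ÷ −x² = 6x². Subtract (6x²)·D = −6x⁴ − 42x². Remainder: 4x³ − 9x² + 28x − 63.
Step 3: lead(4x³ − 9x² + 28x − 63) ÷ lead(D) = 4x³ ÷ −x² = −4x. Subtract (−4x)·D = 4x³ + 28x. Remainder: −9x² − 63.
Step 4: lead(−9x² − 63) ÷ lead(D) = −9x² ÷ −x² = 9. Subtract (9)·D = −9x² − 63. Remainder: 0.

R = [0], so D(x) is a factor of P(x). yes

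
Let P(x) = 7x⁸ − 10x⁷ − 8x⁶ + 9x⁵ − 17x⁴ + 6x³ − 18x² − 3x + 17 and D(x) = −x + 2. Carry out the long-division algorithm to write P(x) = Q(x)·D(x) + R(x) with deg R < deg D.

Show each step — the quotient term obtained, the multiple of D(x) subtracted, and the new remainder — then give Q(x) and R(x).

Q(x) = −7x⁷ − 4x⁶ − 9x⁴ − x³ − 8x² + 2x + 7; R(x) = 3

Step 1: lead(7x⁸ − 10x⁷ − 8x⁶ + 9x⁵ − 17x⁴ + 6x³ − 18x² − 3x + 17) ÷ lead(D) = 7x⁸ ÷ −x = −7x⁷. Subtract (−7x⁷)·D = 7x⁸ − 14x⁷. Remainder: 4x⁷ − 8x⁶ + 9x⁵ − 17x⁴ + 6x³ − 18x² − 3x + 17.
Step 2: lead(4x⁷ − 8x⁶ + 9x⁵ − 17x⁴ + 6x³ − 18x² − 3x + 17) ÷ lead(D) = 4x⁷ ÷ −x = −4x⁶. Subtract (−4x⁶)·D = 4x⁷ − 8x⁶. Remainder: 9x⁵ − 17x⁴ + 6x³ − 18x² − 3x + 17.
Step 3: lead(9x⁵ − 17x⁴ + 6x³ − 18x² − 3x + 17) ÷ lead(D) = 9x⁵ ÷ −x = −9x⁴. Subtract (−9x⁴)·D = 9x⁵ − 18x⁴. Remainder: x⁴ + 6x³ − 18x² − 3x + 17.
Step 4: lead(x⁴ + 6x³ − 18x² − 3x + 17) ÷ lead(D) = x⁴ ÷ −x = −x³. Subtract (−x³)·D = x⁴ − 2x³. Remainder: 8x³ − 18x² − 3x + 17.
Step 5: lead(8x³ − 18x² − 3x + 17) ÷ lead(D) = 8x³ ÷ −x = −8x². Subtract (−8x²)·D = 8x³ − 16x². Remainder: −2x² − 3x + 17.
Step 6: lead(−2x² − 3x + 17) ÷ lead(D) = −2x² ÷ −x = 2x. Subtract (2x)·D = −2x² + 4x. Remainder: −7x + 17.
Step 7: lead(−7x + 17) ÷ lead(D) = −7x ÷ −x = 7. Subtract (7)·D = −7x + 14. Remainder: 3.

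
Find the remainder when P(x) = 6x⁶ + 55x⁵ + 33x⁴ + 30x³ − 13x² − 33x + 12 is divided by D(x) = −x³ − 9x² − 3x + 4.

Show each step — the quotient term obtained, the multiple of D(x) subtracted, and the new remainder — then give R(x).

Step 1: lead(6x⁶ + 55x⁵ + 33x⁴ + 30x³ − 13x² − 33x + 12) ÷ lead(D) = 6x⁶ ÷ −x³ = −6x³. Subtract (−6x³)·D = 6x⁶ + 54x⁵ + 18x⁴ − 24x³. Remainder: x⁵ + 15x⁴ + 54x³ − 13x² − 33x + 12.
Step 2: lead(x⁵ + 15x⁴ + 54x³ − 13x² − 33x + 12) ÷ lead(D) = x⁵ ÷ −x³ = −x². Subtract (−x²)·D = x⁵ + 9x⁴ + 3x³ − 4x². Remainder: 6x⁴ + 51x³ − 9x² − 33x + 12.
Step 3: lead(6x⁴ + 51x³ − 9x² − 33x + 12) ÷ lead(D) = 6x⁴ ÷ −x³ = −6x. Subtract (−6x)·D = 6x⁴ + 54x³ + 18x² − 24x. Remainder: −3x³ − 27x² − 9x + 12.
Step 4: lead(−3x³ − 27x² − 9x + 12) ÷ lead(D) = −3x³ ÷ −x³ = 3. Subtract (3)·D = −3x³ − 27x² − 9x + 12. Remainder: 0.

R(x) = 0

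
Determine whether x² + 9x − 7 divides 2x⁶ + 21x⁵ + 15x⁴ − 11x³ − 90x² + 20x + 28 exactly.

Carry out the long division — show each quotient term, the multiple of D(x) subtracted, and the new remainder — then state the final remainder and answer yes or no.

R(x) = 0, so D(x) is a factor of P(x). yes

Step 1: lead(2x⁶ + 21x⁵ + 15x⁴ − 11x³ − 90x² + 20x + 28) ÷ lead(D) = 2x⁶ ÷ x² = 2x⁴. Subtract (2x⁴)·D = 2x⁶ + 18x⁵ − 14x⁴. Remainder: 3x⁵ + 29x⁴ − 11x³ − 90x² + 20x + 28.
Step 2: lead(3x⁵ + 29x⁴ − 11x³ − 90x² + 20x + 28) ÷ lead(D) = 3x⁵ ÷ x² = 3x³. Subtract (3x³)·D = 3x⁵ + 27x⁴ − 21x³. Remainder: 2x⁴ + 10x³ − 90x² + 20x + 28.
Step 3: lead(2x⁴ + 10x³ − 90x² + 20x + 28) ÷ lead(D) = 2x⁴ ÷ x² = 2x². Subtract (2x²)·D = 2x⁴ + 18x³ − 14x². Remainder: −8x³ − 76x² + 20x + 28.
Step 4: lead(−8x³ − 76x² + 20x + 28) ÷ lead(D) = −8x³ ÷ x² = −8x. Subtract (−8x)·D = −8x³ − 72x² + 56x. Remainder: −4x² − 36x + 28.
Step 5: lead(−4x² − 36x + 28) ÷ lead(D) = −4x² ÷ x² = −4. Subtract (−4)·D = −4x² − 36x + 28. Remainder: 0.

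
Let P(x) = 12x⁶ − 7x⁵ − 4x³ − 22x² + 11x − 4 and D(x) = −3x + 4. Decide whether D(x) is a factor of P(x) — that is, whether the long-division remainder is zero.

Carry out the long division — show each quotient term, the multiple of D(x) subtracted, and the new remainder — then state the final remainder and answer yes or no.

R(x) = 0, so D(x) is a factor of P(x). yes

Step 1: lead(12x⁶ − 7x⁵ − 4x³ − 22x² + 11x − 4) ÷ lead(D) = 12x⁶ ÷ −3x = −4x⁵. Subtract (−4x⁵)·D = 12x⁶ − 16x⁵. Remainder: 9x⁵ − 4x³ − 22x² + 11x − 4.
Step 2: lead(9x⁵ − 4x³ − 22x² + 11x − 4) ÷ lead(D) = 9x⁵ ÷ −3x = −3x⁴. Subtract (−3x⁴)·D = 9x⁵ − 12x⁴. Remainder: 12x⁴ − 4x³ − 22x² + 11x − 4.
Step 3: lead(12x⁴ − 4x³ − 22x² + 11x − 4) ÷ lead(D) = 12x⁴ ÷ −3x = −4x³. Subtract (−4x³)·D = 12x⁴ − 16x³. Remainder: 12x³ − 22x² + 11x − 4.
Step 4: lead(12x³ − 22x² + 11x − 4) ÷ lead(D) = 12x³ ÷ −3x = −4x². Subtract (−4x²)·D = 12x³ − 16x². Remainder: −6x² + 11x − 4.
Step 5: lead(−6x² + 11x − 4) ÷ lead(D) = −6x² ÷ −3x = 2x. Subtract (2x)·D = −6x² + 8x. Remainder: 3x − 4.
Step 6: lead(3x − 4) ÷ lead(D) = 3x ÷ −3x = −1. Subtract (−1)·D = 3x − 4. Remainder: 0.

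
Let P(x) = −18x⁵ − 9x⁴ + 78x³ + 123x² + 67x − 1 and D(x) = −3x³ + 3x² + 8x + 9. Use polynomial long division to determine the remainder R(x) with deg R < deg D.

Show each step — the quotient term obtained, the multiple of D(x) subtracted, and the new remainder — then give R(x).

R(x) = −6x + 8

Step 1: lead(−18x⁵ − 9x⁴ + 78x³ + 123x² + 67x − 1) ÷ lead(D) = −18x⁵ ÷ −3x³ = 6x². Subtract (6x²)·D = −18x⁵ + 18x⁴ + 48x³ + 54x². Remainder: −27x⁴ + 30x³ + 69x² + 67x − 1.
Step 2: lead(−27x⁴ + 30x³ + 69x² + 67x − 1) ÷ lead(D) = −27x⁴ ÷ −3x³ = 9x. Subtract (9x)·D = −27x⁴ + 27x³ + 72x² + 81x. Remainder: 3x³ − 3x² − 14x − 1.
Step 3: lead(3x³ − 3x² − 14x − 1) ÷ lead(D) = 3x³ ÷ −3x³ = −1. Subtract (−1)·D = 3x³ − 3x² − 8x − 9. Remainder: −6x + 8.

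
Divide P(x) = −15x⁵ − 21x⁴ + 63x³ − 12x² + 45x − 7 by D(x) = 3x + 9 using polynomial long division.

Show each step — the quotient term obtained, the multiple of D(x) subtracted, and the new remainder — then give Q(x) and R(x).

Q(x) = −5x⁴ + 8x³ − 3x² + 5x; R(x) = −7

Step 1: lead(−15x⁵ − 21x⁴ + 63x³ − 12x² + 45x − 7) ÷ lead(D) = −15x⁵ ÷ 3x = −5x⁴. Subtract (−5x⁴)·D = −15x⁵ − 45x⁴. Remainder: 24x⁴ + 63x³ − 12x² + 45x − 7.
Step 2: lead(24x⁴ + 63x³ − 12x² + 45x − 7) ÷ lead(D) = 24x⁴ ÷ 3x = 8x³. Subtract (8x³)·D = 24x⁴ + 72x³. Remainder: −9x³ − 12x² + 45x − 7.
Step 3: lead(−9x³ − 12x² + 45x − 7) ÷ lead(D) = −9x³ ÷ 3x = −3x². Subtract (−3x²)·D = −9x³ − 27x². Remainder: 15x² + 45x − 7.
Step 4: lead(15x² + 45x − 7) ÷ lead(D) = 15x² ÷ 3x = 5x. Subtract (5x)·D = 15x² + 45x. Remainder: −7.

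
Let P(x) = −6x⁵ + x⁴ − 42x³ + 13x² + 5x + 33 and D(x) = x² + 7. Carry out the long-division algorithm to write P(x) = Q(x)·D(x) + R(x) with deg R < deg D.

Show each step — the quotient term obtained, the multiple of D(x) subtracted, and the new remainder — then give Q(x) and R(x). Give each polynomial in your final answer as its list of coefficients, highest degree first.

Step 1: lead(−6x⁵ + x⁴ − 42x³ + 13x² + 5x + 33) ÷ lead(D) = −6x⁵ ÷ x² = −6x³. Subtract (−6x³)·D = −6x⁵ − 42x³. Remainder: x⁴ + 13x² + 5x + 33.
Step 2: lead(x⁴ + 13x² + 5x + 33) ÷ lead(D) = x⁴ ÷ x² = x². Subtract (x²)·D = x⁴ + 7x². Remainder: 6x² + 5x + 33.
Step 3: lead(6x² + 5x + 33) ÷ lead(D) = 6x² ÷ x² = 6. Subtract (6)·D = 6x² + 42. Remainder: 5x − 9.

Q = [-6, 1, 0, 6]; R = [5, -9]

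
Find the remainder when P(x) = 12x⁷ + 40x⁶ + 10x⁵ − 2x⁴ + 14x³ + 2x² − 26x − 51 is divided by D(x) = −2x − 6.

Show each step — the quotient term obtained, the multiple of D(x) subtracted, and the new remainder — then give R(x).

Step 1: lead(12x⁷ + 40x⁶ + 10x⁵ − 2x⁴ + 14x³ + 2x² − 26x − 51) ÷ lead(D) = 12x⁷ ÷ −2x = −6x⁶. Subtract (−6x⁶)·D = 12x⁷ + 36x⁶. Remainder: 4x⁶ + 10x⁵ − 2x⁴ + 14x³ + 2x² − 26x − 51.
Step 2: lead(4x⁶ + 10x⁵ − 2x⁴ + 14x³ + 2x² − 26x − 51) ÷ lead(D) = 4x⁶ ÷ −2x = −2x⁵. Subtract (−2x⁵)·D = 4x⁶ + 12x⁵. Remainder: −2x⁵ − 2x⁴ + 14x³ + 2x² − 26x − 51.
Step 3: lead(−2x⁵ − 2x⁴ + 14x³ + 2x² − 26x − 51) ÷ lead(D) = −2x⁵ ÷ −2x = x⁴. Subtract (x⁴)·D = −2x⁵ − 6x⁴. Remainder: 4x⁴ + 14x³ + 2x² − 26x − 51.
Step 4: lead(4x⁴ + 14x³ + 2x² − 26x − 51) ÷ lead(D) = 4x⁴ ÷ −2x = −2x³. Subtract (−2x³)·D = 4x⁴ + 12x³. Remainder: 2x³ + 2x² − 26x − 51.
Step 5: lead(2x³ + 2x² − 26x − 51) ÷ lead(D) = 2x³ ÷ −2x = −x². Subtract (−x²)·D = 2x³ + 6x². Remainder: −4x² − 26x − 51.
Step 6: lead(−4x² − 26x − 51) ÷ lead(D) = −4x² ÷ −2x = 2x. Subtract (2x)·D = −4x² − 12x. Remainder: −14x − 51.
Step 7: lead(−14x − 51) ÷ lead(D) = −14x ÷ −2x = 7. Subtract (7)·D = −14x − 42. Remainder: −9.

R(x) = −9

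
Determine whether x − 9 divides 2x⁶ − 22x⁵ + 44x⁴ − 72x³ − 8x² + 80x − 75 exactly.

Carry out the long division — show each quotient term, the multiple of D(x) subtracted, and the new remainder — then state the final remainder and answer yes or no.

R(x) = −3, so D(x) is not a factor of P(x). no

Step 1: lead(2x⁶ − 22x⁵ + 44x⁴ − 72x³ − 8x² + 80x − 75) ÷ lead(D) = 2x⁶ ÷ x = 2x⁵. Subtract (2x⁵)·D = 2x⁶ − 18x⁵. Remainder: −4x⁵ + 44x⁴ − 72x³ − 8x² + 80x − 75.
Step 2: lead(−4x⁵ + 44x⁴ − 72x³ − 8x² + 80x − 75) ÷ lead(D) = −4x⁵ ÷ x = −4x⁴. Subtract (−4x⁴)·D = −4x⁵ + 36x⁴. Remainder: 8x⁴ − 72x³ − 8x² + 80x − 75.
Step 3: lead(8x⁴ − 72x³ − 8x² + 80x − 75) ÷ lead(D) = 8x⁴ ÷ x = 8x³. Subtract (8x³)·D = 8x⁴ − 72x³. Remainder: −8x² + 80x − 75.
Step 4: lead(−8x² + 80x − 75) ÷ lead(D) = −8x² ÷ x = −8x. Subtract (−8x)·D = −8x² + 72x. Remainder: 8x − 75.
Step 5: lead(8x − 75) ÷ lead(D) = 8x ÷ x = 8. Subtract (8)·D = 8x − 72. Remainder: −3.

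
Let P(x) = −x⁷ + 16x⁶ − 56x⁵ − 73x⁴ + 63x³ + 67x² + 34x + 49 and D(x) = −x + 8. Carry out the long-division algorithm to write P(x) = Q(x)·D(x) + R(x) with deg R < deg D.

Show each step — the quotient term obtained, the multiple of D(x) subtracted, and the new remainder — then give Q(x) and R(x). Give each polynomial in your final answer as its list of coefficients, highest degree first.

Step 1: lead(−x⁷ + 16x⁶ − 56x⁵ − 73x⁴ + 63x³ + 67x² + 34x + 49) ÷ lead(D) = −x⁷ ÷ −x = x⁶. Subtract (x⁶)·D = −x⁷ + 8x⁶. Remainder: 8x⁶ − 56x⁵ − 73x⁴ + 63x³ + 67x² + 34x + 49.
Step 2: lead(8x⁶ − 56x⁵ − 73x⁴ + 63x³ + 67x² + 34x + 49) ÷ lead(D) = 8x⁶ ÷ −x = −8x⁵. Subtract (−8x⁵)·D = 8x⁶ − 64x⁵. Remainder: 8x⁵ − 73x⁴ + 63x³ + 67x² + 34x + 49.
Step 3: lead(8x⁵ − 73x⁴ + 63x³ + 67x² + 34x + 49) ÷ lead(D) = 8x⁵ ÷ −x = −8x⁴. Subtract (−8x⁴)·D = 8x⁵ − 64x⁴. Remainder: −9x⁴ + 63x³ + 67x² + 34x + 49.
Step 4: lead(−9x⁴ + 63x³ + 67x² + 34x + 49) ÷ lead(D) = −9x⁴ ÷ −x = 9x³. Subtract (9x³)·D = −9x⁴ + 72x³. Remainder: −9x³ + 67x² + 34x + 49.
Step 5: lead(−9x³ + 67x² + 34x + 49) ÷ lead(D) = −9x³ ÷ −x = 9x². Subtract (9x²)·D = −9x³ + 72x². Remainder: −5x² + 34x + 49.
Step 6: lead(−5x² + 34x + 49) ÷ lead(D) = −5x² ÷ −x = 5x. Subtract (5x)·D = −5x² + 40x. Remainder: −6x + 49.
Step 7: lead(−6x + 49) ÷ lead(D) = −6x ÷ −x = 6. Subtract (6)·D = −6x + 48. Remainder: 1.

Q = [1, -8, -8, 9, 9, 5, 6]; R = [1]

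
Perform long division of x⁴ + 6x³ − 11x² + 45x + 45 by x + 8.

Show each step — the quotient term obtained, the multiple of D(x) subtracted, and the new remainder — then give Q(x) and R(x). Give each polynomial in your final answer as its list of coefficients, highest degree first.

Q = [1, -2, 5, 5]; R = [5]

Step 1: lead(x⁴ + 6x³ − 11x² + 45x + 45) ÷ lead(D) = x⁴ ÷ x = x³. Subtract (x³)·D = x⁴ + 8x³. Remainder: −2x³ − 11x² + 45x + 45.
Step 2: lead(−2x³ − 11x² + 45x + 45) ÷ lead(D) = −2x³ ÷ x = −2x². Subtract (−2x²)·D = −2x³ − 16x². Remainder: 5x² + 45x + 45.
Step 3: lead(5x² + 45x + 45) ÷ lead(D) = 5x² ÷ x = 5x. Subtract (5x)·D = 5x² + 40x. Remainder: 5x + 45.
Step 4: lead(5x + 45) ÷ lead(D) = 5x ÷ x = 5. Subtract (5)·D = 5x + 40. Remainder: 5.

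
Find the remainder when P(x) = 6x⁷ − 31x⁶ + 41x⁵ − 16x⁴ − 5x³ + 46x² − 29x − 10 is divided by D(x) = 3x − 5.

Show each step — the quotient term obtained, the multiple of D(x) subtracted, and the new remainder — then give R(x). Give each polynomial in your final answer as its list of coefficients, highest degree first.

Step 1: lead(6x⁷ − 31x⁶ + 41x⁵ − 16x⁴ − 5x³ + 46x² − 29x − 10) ÷ lead(D) = 6x⁷ ÷ 3x = 2x⁶. Subtract (2x⁶)·D = 6x⁷ − 10x⁶. Remainder: −21x⁶ + 41x⁵ − 16x⁴ − 5x³ + 46x² − 29x − 10.
Step 2: lead(−21x⁶ + 41x⁵ − 16x⁴ − 5x³ + 46x² − 29x − 10) ÷ lead(D) = −21x⁶ ÷ 3x = −7x⁵. Subtract (−7x⁵)·D = −21x⁶ + 35x⁵. Remainder: 6x⁵ − 16x⁴ − 5x³ + 46x² − 29x − 10.
Step 3: lead(6x⁵ − 16x⁴ − 5x³ + 46x² − 29x − 10) ÷ lead(D) = 6x⁵ ÷ 3x = 2x⁴. Subtract (2x⁴)·D = 6x⁵ − 10x⁴. Remainder: −6x⁴ − 5x³ + 46x² − 29x − 10.
Step 4: lead(−6x⁴ − 5x³ + 46x² − 29x − 10) ÷ lead(D) = −6x⁴ ÷ 3x = −2x³. Subtract (−2x³)·D = −6x⁴ + 10x³. Remainder: −15x³ + 46x² − 29x − 10.
Step 5: lead(−15x³ + 46x² − 29x − 10) ÷ lead(D) = −15x³ ÷ 3x = −5x². Subtract (−5x²)·D = −15x³ + 25x². Remainder: 21x² − 29x − 10.
Step 6: lead(21x² − 29x − 10) ÷ lead(D) = 21x² ÷ 3x = 7x. Subtract (7x)·D = 21x² − 35x. Remainder: 6x − 10.
Step 7: lead(6x − 10) ÷ lead(D) = 6x ÷ 3x = 2. Subtract (2)·D = 6x − 10. Remainder: 0.

R = [0]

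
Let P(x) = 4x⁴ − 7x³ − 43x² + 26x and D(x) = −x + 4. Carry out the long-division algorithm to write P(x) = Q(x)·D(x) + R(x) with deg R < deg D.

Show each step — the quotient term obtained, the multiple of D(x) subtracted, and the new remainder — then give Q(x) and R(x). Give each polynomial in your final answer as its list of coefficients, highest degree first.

Step 1: lead(4x⁴ − 7x³ − 43x² + 26x) ÷ lead(D) = 4x⁴ ÷ −x = −4x³. Subtract (−4x³)·D = 4x⁴ − 16x³. Remainder: 9x³ − 43x² + 26x.
Step 2: lead(9x³ − 43x² + 26x) ÷ lead(D) = 9x³ ÷ −x = −9x². Subtract (−9x²)·D = 9x³ − 36x². Remainder: −7x² + 26x.
Step 3: lead(−7x² + 26x) ÷ lead(D) = −7x² ÷ −x = 7x. Subtract (7x)·D = −7x² + 28x. Remainder: −2x.
Step 4: lead(−2x) ÷ lead(D) = −2x ÷ −x = 2. Subtract (2)·D = −2x + 8. Remainder: −8.

Q = [-4, -9, 7, 2]; R = [-8]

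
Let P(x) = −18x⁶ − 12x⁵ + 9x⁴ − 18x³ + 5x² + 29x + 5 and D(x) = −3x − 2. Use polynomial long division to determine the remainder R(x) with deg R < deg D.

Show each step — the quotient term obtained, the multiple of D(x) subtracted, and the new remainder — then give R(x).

Step 1: lead(−18x⁶ − 12x⁵ + 9x⁴ − 18x³ + 5x² + 29x + 5) ÷ lead(D) = −18x⁶ ÷ −3x = 6x⁵. Subtract (6x⁵)·D = −18x⁶ − 12x⁵. Remainder: 9x⁴ − 18x³ + 5x² + 29x + 5.
Step 2: lead(9x⁴ − 18x³ + 5x² + 29x + 5) ÷ lead(D) = 9x⁴ ÷ −3x = −3x³. Subtract (−3x³)·D = 9x⁴ + 6x³. Remainder: −24x³ + 5x² + 29x + 5.
Step 3: lead(−24x³ + 5x² + 29x + 5) ÷ lead(D) = −24x³ ÷ −3x = 8x². Subtract (8x²)·D = −24x³ − 16x². Remainder: 21x² + 29x + 5.
Step 4: lead(21x² + 29x + 5) ÷ lead(D) = 21x² ÷ −3x = −7x. Subtract (−7x)·D = 21x² + 14x. Remainder: 15x + 5.
Step 5: lead(15x + 5) ÷ lead(D) = 15x ÷ −3x = −5. Subtract (−5)·D = 15x + 10. Remainder: −5.

R(x) = −5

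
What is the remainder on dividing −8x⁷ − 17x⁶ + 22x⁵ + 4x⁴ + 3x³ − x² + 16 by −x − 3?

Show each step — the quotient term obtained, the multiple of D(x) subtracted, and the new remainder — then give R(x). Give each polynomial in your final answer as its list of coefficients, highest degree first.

R = [7]

Step 1: lead(−8x⁷ − 17x⁶ + 22x⁵ + 4x⁴ + 3x³ − x² + 16) ÷ lead(D) = −8x⁷ ÷ −x = 8x⁶. Subtract (8x⁶)·D = −8x⁷ − 24x⁶. Remainder: 7x⁶ + 22x⁵ + 4x⁴ + 3x³ − x² + 16.
Step 2: lead(7x⁶ + 22x⁵ + 4x⁴ + 3x³ − x² + 16) ÷ lead(D) = 7x⁶ ÷ −x = −7x⁵. Subtract (−7x⁵)·D = 7x⁶ + 21x⁵. Remainder: x⁵ + 4x⁴ + 3x³ − x² + 16.
Step 3: lead(x⁵ + 4x⁴ + 3x³ − x² + 16) ÷ lead(D) = x⁵ ÷ −x = −x⁴. Subtract (−x⁴)·D = x⁵ + 3x⁴. Remainder: x⁴ + 3x³ − x² + 16.
Step 4: lead(x⁴ + 3x³ − x² + 16) ÷ lead(D) = x⁴ ÷ −x = −x³. Subtract (−x³)·D = x⁴ + 3x³. Remainder: −x² + 16.
Step 5: lead(−x² + 16) ÷ lead(D) = −x² ÷ −x = x. Subtract (x)·D = −x² − 3x. Remainder: 3x + 16.
Step 6: lead(3x + 16) ÷ lead(D) = 3x ÷ −x = −3. Subtract (−3)·D = 3x + 9. Remainder: 7.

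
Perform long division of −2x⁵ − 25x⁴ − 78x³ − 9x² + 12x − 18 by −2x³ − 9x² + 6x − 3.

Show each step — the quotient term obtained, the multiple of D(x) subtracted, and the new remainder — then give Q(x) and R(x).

Step 1: lead(−2x⁵ − 25x⁴ − 78x³ − 9x² + 12x − 18) ÷ lead(D) = −2x⁵ ÷ −2x³ = x². Subtract (x²)·D = −2x⁵ − 9x⁴ + 6x³ − 3x². Remainder: −16x⁴ − 84x³ − 6x² + 12x − 18.
Step 2: lead(−16x⁴ − 84x³ − 6x² + 12x − 18) ÷ lead(D) = −16x⁴ ÷ −2x³ = 8x. Subtract (8x)·D = −16x⁴ − 72x³ + 48x² − 24x. Remainder: −12x³ − 54x² + 36x − 18.
Step 3: lead(−12x³ − 54x² + 36x − 18) ÷ lead(D) = −12x³ ÷ −2x³ = 6. Subtract (6)·D = −12x³ − 54x² + 36x − 18. Remainder: 0.

Q(x) = x² + 8x + 6; R(x) = 0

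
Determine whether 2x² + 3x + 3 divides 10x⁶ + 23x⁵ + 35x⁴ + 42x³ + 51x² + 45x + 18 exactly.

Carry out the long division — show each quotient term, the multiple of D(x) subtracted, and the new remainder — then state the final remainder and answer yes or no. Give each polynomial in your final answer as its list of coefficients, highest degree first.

Step 1: lead(10x⁶ + 23x⁵ + 35x⁴ + 42x³ + 51x² + 45x + 18) ÷ lead(D) = 10x⁶ ÷ 2x² = 5x⁴. Subtract (5x⁴)·D = 10x⁶ + 15x⁵ + 15x⁴. Remainder: 8x⁵ + 20x⁴ + 42x³ + 51x² + 45x + 18.
Step 2: lead(8x⁵ + 20x⁴ + 42x³ + 51x² + 45x + 18) ÷ lead(D) = 8x⁵ ÷ 2x² = 4x³. Subtract (4x³)·D = 8x⁵ + 12x⁴ + 12x³. Remainder: 8x⁴ + 30x³ + 51x² + 45x + 18.
Step 3: lead(8x⁴ + 30x³ + 51x² + 45x + 18) ÷ lead(D) = 8x⁴ ÷ 2x² = 4x². Subtract (4x²)·D = 8x⁴ + 12x³ + 12x². Remainder: 18x³ + 39x² + 45x + 18.
Step 4: lead(18x³ + 39x² + 45x + 18) ÷ lead(D) = 18x³ ÷ 2x² = 9x. Subtract (9x)·D = 18x³ + 27x² + 27x. Remainder: 12x² + 18x + 18.
Step 5: lead(12x² + 18x + 18) ÷ lead(D) = 12x² ÷ 2x² = 6. Subtract (6)·D = 12x² + 18x + 18. Remainder: 0.

R = [0], so D(x) is a factor of P(x). yes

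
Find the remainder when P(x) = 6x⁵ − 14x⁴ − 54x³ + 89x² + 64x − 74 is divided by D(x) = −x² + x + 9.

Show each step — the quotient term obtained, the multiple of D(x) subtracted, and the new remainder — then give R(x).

Step 1: lead(6x⁵ − 14x⁴ − 54x³ + 89x² + 64x − 74) ÷ lead(D) = 6x⁵ ÷ −x² = −6x³. Subtract (−6x³)·D = 6x⁵ − 6x⁴ − 54x³. Remainder: −8x⁴ + 89x² + 64x − 74.
Step 2: lead(−8x⁴ + 89x² + 64x − 74) ÷ lead(D) = −8x⁴ ÷ −x² = 8x². Subtract (8x²)·D = −8x⁴ + 8x³ + 72x². Remainder: −8x³ + 17x² + 64x − 74.
Step 3: lead(−8x³ + 17x² + 64x − 74) ÷ lead(D) = −8x³ ÷ −x² = 8x. Subtract (8x)·D = −8x³ + 8x² + 72x. Remainder: 9x² − 8x − 74.
Step 4: lead(9x² − 8x − 74) ÷ lead(D) = 9x² ÷ −x² = −9. Subtract (−9)·D = 9x² − 9x − 81. Remainder: x + 7.

R(x) = x + 7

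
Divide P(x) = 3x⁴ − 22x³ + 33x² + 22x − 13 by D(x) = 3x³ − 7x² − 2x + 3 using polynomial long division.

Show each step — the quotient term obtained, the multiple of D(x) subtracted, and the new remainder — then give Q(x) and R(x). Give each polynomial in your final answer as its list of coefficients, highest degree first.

Step 1: lead(3x⁴ − 22x³ + 33x² + 22x − 13) ÷ lead(D) = 3x⁴ ÷ 3x³ = x. Subtract (x)·D = 3x⁴ − 7x³ − 2x² + 3x. Remainder: −15x³ + 35x² + 19x − 13.
Step 2: lead(−15x³ + 35x² + 19x − 13) ÷ lead(D) = −15x³ ÷ 3x³ = −5. Subtract (−5)·D = −15x³ + 35x² + 10x − 15. Remainder: 9x + 2.

Q = [1, -5]; R = [9, 2]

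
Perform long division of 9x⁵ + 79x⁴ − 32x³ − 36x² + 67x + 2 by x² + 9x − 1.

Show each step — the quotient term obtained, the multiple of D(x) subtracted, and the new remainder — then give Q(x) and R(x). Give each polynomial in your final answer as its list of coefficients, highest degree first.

Q = [9, -2, -5, 7]; R = [-1, 9]

Step 1: lead(9x⁵ + 79x⁴ − 32x³ − 36x² + 67x + 2) ÷ lead(D) = 9x⁵ ÷ x² = 9x³. Subtract (9x³)·D = 9x⁵ + 81x⁴ − 9x³. Remainder: −2x⁴ − 23x³ − 36x² + 67x + 2.
Step 2: lead(−2x⁴ − 23x³ − 36x² + 67x + 2) ÷ lead(D) = −2x⁴ ÷ x² = −2x². Subtract (−2x²)·D = −2x⁴ − 18x³ + 2x². Remainder: −5x³ − 38x² + 67x + 2.
Step 3: lead(−5x³ − 38x² + 67x + 2) ÷ lead(D) = −5x³ ÷ x² = −5x. Subtract (−5x)·D = −5x³ − 45x² + 5x. Remainder: 7x² + 62x + 2.
Step 4: lead(7x² + 62x + 2) ÷ lead(D) = 7x² ÷ x² = 7. Subtract (7)·D = 7x² + 63x − 7. Remainder: −x + 9.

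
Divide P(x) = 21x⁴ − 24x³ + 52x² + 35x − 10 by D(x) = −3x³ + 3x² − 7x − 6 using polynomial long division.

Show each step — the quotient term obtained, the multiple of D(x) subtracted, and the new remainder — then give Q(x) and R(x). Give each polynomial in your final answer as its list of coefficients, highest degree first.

Step 1: lead(21x⁴ − 24x³ + 52x² + 35x − 10) ÷ lead(D) = 21x⁴ ÷ −3x³ = −7x. Subtract (−7x)·D = 21x⁴ − 21x³ + 49x² + 42x. Remainder: −3x³ + 3x² − 7x − 10.
Step 2: lead(−3x³ + 3x² − 7x − 10) ÷ lead(D) = −3x³ ÷ −3x³ = 1. Subtract (1)·D = −3x³ + 3x² − 7x − 6. Remainder: −4.

Q = [-7, 1]; R = [-4]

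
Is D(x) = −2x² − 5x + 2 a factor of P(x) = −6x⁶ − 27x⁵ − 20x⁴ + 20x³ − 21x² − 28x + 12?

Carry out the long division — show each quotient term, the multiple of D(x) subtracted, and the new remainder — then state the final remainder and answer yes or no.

Step 1: lead(−6x⁶ − 27x⁵ − 20x⁴ + 20x³ − 21x² − 28x + 12) ÷ lead(D) = −6x⁶ ÷ −2x² = 3x⁴. Subtract (3x⁴)·D = −6x⁶ − 15x⁵ + 6x⁴. Remainder: −12x⁵ − 26x⁴ + 20x³ − 21x² − 28x + 12.
Step 2: lead(−12x⁵ − 26x⁴ + 20x³ − 21x² − 28x + 12) ÷ lead(D) = −12x⁵ ÷ −2x² = 6x³. Subtract (6x³)·D = −12x⁵ − 30x⁴ + 12x³. Remainder: 4x⁴ + 8x³ − 21x² − 28x + 12.
Step 3: lead(4x⁴ + 8x³ − 21x² − 28x + 12) ÷ lead(D) = 4x⁴ ÷ −2x² = −2x². Subtract (−2x²)·D = 4x⁴ + 10x³ − 4x². Remainder: −2x³ − 17x² − 28x + 12.
Step 4: lead(−2x³ − 17x² − 28x + 12) ÷ lead(D) = −2x³ ÷ −2x² = x. Subtract (x)·D = −2x³ − 5x² + 2x. Remainder: −12x² − 30x + 12.
Step 5: lead(−12x² − 30x + 12) ÷ lead(D) = −12x² ÷ −2x² = 6. Subtract (6)·D = −12x² − 30x + 12. Remainder: 0.

R(x) = 0, so D(x) is a factor of P(x). yes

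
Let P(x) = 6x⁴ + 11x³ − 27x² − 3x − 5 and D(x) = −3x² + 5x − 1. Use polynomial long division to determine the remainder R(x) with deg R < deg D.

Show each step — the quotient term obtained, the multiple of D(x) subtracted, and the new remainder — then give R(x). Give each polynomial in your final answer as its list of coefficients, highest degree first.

Step 1: lead(6x⁴ + 11x³ − 27x² − 3x − 5) ÷ lead(D) = 6x⁴ ÷ −3x² = −2x². Subtract (−2x²)·D = 6x⁴ − 10x³ + 2x². Remainder: 21x³ − 29x² − 3x − 5.
Step 2: lead(21x³ − 29x² − 3x − 5) ÷ lead(D) = 21x³ ÷ −3x² = −7x. Subtract (−7x)·D = 21x³ − 35x² + 7x. Remainder: 6x² − 10x − 5.
Step 3: lead(6x² − 10x − 5) ÷ lead(D) = 6x² ÷ −3x² = −2. Subtract (−2)·D = 6x² − 10x + 2. Remainder: −7.

R = [-7]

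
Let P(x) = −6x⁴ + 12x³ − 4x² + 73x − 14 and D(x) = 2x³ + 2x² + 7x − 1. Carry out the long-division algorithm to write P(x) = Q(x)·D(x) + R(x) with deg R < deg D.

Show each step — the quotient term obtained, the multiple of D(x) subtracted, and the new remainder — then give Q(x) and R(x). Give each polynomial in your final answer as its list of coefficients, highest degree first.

Q = [-3, 9]; R = [-1, 7, -5]

Step 1: lead(−6x⁴ + 12x³ − 4x² + 73x − 14) ÷ lead(D) = −6x⁴ ÷ 2x³ = −3x. Subtract (−3x)·D = −6x⁴ − 6x³ − 21x² + 3x. Remainder: 18x³ + 17x² + 70x − 14.
Step 2: lead(18x³ + 17x² + 70x − 14) ÷ lead(D) = 18x³ ÷ 2x³ = 9. Subtract (9)·D = 18x³ + 18x² + 63x − 9. Remainder: −x² + 7x − 5.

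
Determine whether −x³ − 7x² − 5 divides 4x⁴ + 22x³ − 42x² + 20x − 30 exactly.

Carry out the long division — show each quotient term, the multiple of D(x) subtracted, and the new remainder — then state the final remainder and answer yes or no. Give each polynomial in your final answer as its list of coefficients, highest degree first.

R = [0], so D(x) is a factor of P(x). yes

Step 1: lead(4x⁴ + 22x³ − 42x² + 20x − 30) ÷ lead(D) = 4x⁴ ÷ −x³ = −4x. Subtract (−4x)·D = 4x⁴ + 28x³ + 20x. Remainder: −6x³ − 42x² − 30.
Step 2: lead(−6x³ − 42x² − 30) ÷ lead(D) = −6x³ ÷ −x³ = 6. Subtract (6)·D = −6x³ − 42x² − 30. Remainder: 0.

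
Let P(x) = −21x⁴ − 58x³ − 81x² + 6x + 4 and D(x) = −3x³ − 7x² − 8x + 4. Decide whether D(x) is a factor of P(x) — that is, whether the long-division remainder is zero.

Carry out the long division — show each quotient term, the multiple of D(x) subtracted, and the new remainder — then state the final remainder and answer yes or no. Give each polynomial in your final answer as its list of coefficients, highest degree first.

Step 1: lead(−21x⁴ − 58x³ − 81x² + 6x + 4) ÷ lead(D) = −21x⁴ ÷ −3x³ = 7x. Subtract (7x)·D = −21x⁴ − 49x³ − 56x² + 28x. Remainder: −9x³ − 25x² − 22x + 4.
Step 2: lead(−9x³ − 25x² − 22x + 4) ÷ lead(D) = −9x³ ÷ −3x³ = 3. Subtract (3)·D = −9x³ − 21x² − 24x + 12. Remainder: −4x² + 2x − 8.

R = [-4, 2, -8], so D(x) is not a factor of P(x). no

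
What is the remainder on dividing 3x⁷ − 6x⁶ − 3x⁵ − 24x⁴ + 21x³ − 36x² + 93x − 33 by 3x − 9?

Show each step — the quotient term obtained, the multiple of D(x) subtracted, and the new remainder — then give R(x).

Step 1: lead(3x⁷ − 6x⁶ − 3x⁵ − 24x⁴ + 21x³ − 36x² + 93x − 33) ÷ lead(D) = 3x⁷ ÷ 3x = x⁶. Subtract (x⁶)·D = 3x⁷ − 9x⁶. Remainder: 3x⁶ − 3x⁵ − 24x⁴ + 21x³ − 36x² + 93x − 33.
Step 2: lead(3x⁶ − 3x⁵ − 24x⁴ + 21x³ − 36x² + 93x − 33) ÷ lead(D) = 3x⁶ ÷ 3x = x⁵. Subtract (x⁵)·D = 3x⁶ − 9x⁵. Remainder: 6x⁵ − 24x⁴ + 21x³ − 36x² + 93x − 33.
Step 3: lead(6x⁵ − 24x⁴ + 21x³ − 36x² + 93x − 33) ÷ lead(D) = 6x⁵ ÷ 3x = 2x⁴. Subtract (2x⁴)·D = 6x⁵ − 18x⁴. Remainder: −6x⁴ + 21x³ − 36x² + 93x − 33.
Step 4: lead(−6x⁴ + 21x³ − 36x² + 93x − 33) ÷ lead(D) = −6x⁴ ÷ 3x = −2x³. Subtract (−2x³)·D = −6x⁴ + 18x³. Remainder: 3x³ − 36x² + 93x − 33.
Step 5: lead(3x³ − 36x² + 93x − 33) ÷ lead(D) = 3x³ ÷ 3x = x². Subtract (x²)·D = 3x³ − 9x². Remainder: −27x² + 93x − 33.
Step 6: lead(−27x² + 93x − 33) ÷ lead(D) = −27x² ÷ 3x = −9x. Subtract (−9x)·D = −27x² + 81x. Remainder: 12x − 33.
Step 7: lead(12x − 33) ÷ lead(D) = 12x ÷ 3x = 4. Subtract (4)·D = 12x − 36. Remainder: 3.

R(x) = 3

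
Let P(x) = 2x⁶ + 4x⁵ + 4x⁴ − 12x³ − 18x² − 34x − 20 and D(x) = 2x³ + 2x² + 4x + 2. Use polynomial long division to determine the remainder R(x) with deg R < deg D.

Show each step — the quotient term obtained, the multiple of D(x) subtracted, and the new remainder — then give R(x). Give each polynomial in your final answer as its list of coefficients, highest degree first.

Step 1: lead(2x⁶ + 4x⁵ + 4x⁴ − 12x³ − 18x² − 34x − 20) ÷ lead(D) = 2x⁶ ÷ 2x³ = x³. Subtract (x³)·D = 2x⁶ + 2x⁵ + 4x⁴ + 2x³. Remainder: 2x⁵ − 14x³ − 18x² − 34x − 20.
Step 2: lead(2x⁵ − 14x³ − 18x² − 34x − 20) ÷ lead(D) = 2x⁵ ÷ 2x³ = x². Subtract (x²)·D = 2x⁵ + 2x⁴ + 4x³ + 2x². Remainder: −2x⁴ − 18x³ − 20x² − 34x − 20.
Step 3: lead(−2x⁴ − 18x³ − 20x² − 34x − 20) ÷ lead(D) = −2x⁴ ÷ 2x³ = −x. Subtract (−x)·D = −2x⁴ − 2x³ − 4x² − 2x. Remainder: −16x³ − 16x² − 32x − 20.
Step 4: lead(−16x³ − 16x² − 32x − 20) ÷ lead(D) = −16x³ ÷ 2x³ = −8. Subtract (−8)·D = −16x³ − 16x² − 32x − 16. Remainder: −4.

R = [-4]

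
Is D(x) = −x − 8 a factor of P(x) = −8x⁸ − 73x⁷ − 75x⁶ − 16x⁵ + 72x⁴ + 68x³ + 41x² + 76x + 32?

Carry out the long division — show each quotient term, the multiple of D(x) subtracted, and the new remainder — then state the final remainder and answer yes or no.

R(x) = 0, so D(x) is a factor of P(x). yes

Step 1: lead(−8x⁸ − 73x⁷ − 75x⁶ − 16x⁵ + 72x⁴ + 68x³ + 41x² + 76x + 32) ÷ lead(D) = −8x⁸ ÷ −x = 8x⁷. Subtract (8x⁷)·D = −8x⁸ − 64x⁷. Remainder: −9x⁷ − 75x⁶ − 16x⁵ + 72x⁴ + 68x³ + 41x² + 76x + 32.
Step 2: lead(−9x⁷ − 75x⁶ − 16x⁵ + 72x⁴ + 68x³ + 41x² + 76x + 32) ÷ lead(D) = −9x⁷ ÷ −x = 9x⁶. Subtract (9x⁶)·D = −9x⁷ − 72x⁶. Remainder: −3x⁶ − 16x⁵ + 72x⁴ + 68x³ + 41x² + 76x + 32.
Step 3: lead(−3x⁶ − 16x⁵ + 72x⁴ + 68x³ + 41x² + 76x + 32) ÷ lead(D) = −3x⁶ ÷ −x = 3x⁵. Subtract (3x⁵)·D = −3x⁶ − 24x⁵. Remainder: 8x⁵ + 72x⁴ + 68x³ + 41x² + 76x + 32.
Step 4: lead(8x⁵ + 72x⁴ + 68x³ + 41x² + 76x + 32) ÷ lead(D) = 8x⁵ ÷ −x = −8x⁴. Subtract (−8x⁴)·D = 8x⁵ + 64x⁴. Remainder: 8x⁴ + 68x³ + 41x² + 76x + 32.
Step 5: lead(8x⁴ + 68x³ + 41x² + 76x + 32) ÷ lead(D) = 8x⁴ ÷ −x = −8x³. Subtract (−8x³)·D = 8x⁴ + 64x³. Remainder: 4x³ + 41x² + 76x + 32.
Step 6: lead(4x³ + 41x² + 76x + 32) ÷ lead(D) = 4x³ ÷ −x = −4x². Subtract (−4x²)·D = 4x³ + 32x². Remainder: 9x² + 76x + 32.
Step 7: lead(9x² + 76x + 32) ÷ lead(D) = 9x² ÷ −x = −9x. Subtract (−9x)·D = 9x² + 72x. Remainder: 4x + 32.
Step 8: lead(4x + 32) ÷ lead(D) = 4x ÷ −x = −4. Subtract (−4)·D = 4x + 32. Remainder: 0.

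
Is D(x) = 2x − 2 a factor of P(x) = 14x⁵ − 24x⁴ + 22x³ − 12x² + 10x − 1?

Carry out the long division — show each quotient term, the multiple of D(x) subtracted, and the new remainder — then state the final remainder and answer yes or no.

Step 1: lead(14x⁵ − 24x⁴ + 22x³ − 12x² + 10x − 1) ÷ lead(D) = 14x⁵ ÷ 2x = 7x⁴. Subtract (7x⁴)·D = 14x⁵ − 14x⁴. Remainder: −10x⁴ + 22x³ − 12x² + 10x − 1.
Step 2: lead(−10x⁴ + 22x³ − 12x² + 10x − 1) ÷ lead(D) = −10x⁴ ÷ 2x = −5x³. Subtract (−5x³)·D = −10x⁴ + 10x³. Remainder: 12x³ − 12x² + 10x − 1.
Step 3: lead(12x³ − 12x² + 10x − 1) ÷ lead(D) = 12x³ ÷ 2x = 6x². Subtract (6x²)·D = 12x³ − 12x². Remainder: 10x − 1.
Step 4: lead(10x − 1) ÷ lead(D) = 10x ÷ 2x = 5. Subtract (5)·D = 10x − 10. Remainder: 9.

R(x) = 9, so D(x) is not a factor of P(x). no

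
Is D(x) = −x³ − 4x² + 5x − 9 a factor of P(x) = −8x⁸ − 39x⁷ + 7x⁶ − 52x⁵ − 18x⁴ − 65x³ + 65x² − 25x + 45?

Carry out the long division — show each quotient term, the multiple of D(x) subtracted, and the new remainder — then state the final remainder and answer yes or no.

Step 1: lead(−8x⁸ − 39x⁷ + 7x⁶ − 52x⁵ − 18x⁴ − 65x³ + 65x² − 25x + 45) ÷ lead(D) = −8x⁸ ÷ −x³ = 8x⁵. Subtract (8x⁵)·D = −8x⁸ − 32x⁷ + 40x⁶ − 72x⁵. Remainder: −7x⁷ − 33x⁶ + 20x⁵ − 18x⁴ − 65x³ + 65x² − 25x + 45.
Step 2: lead(−7x⁷ − 33x⁶ + 20x⁵ − 18x⁴ − 65x³ + 65x² − 25x + 45) ÷ lead(D) = −7x⁷ ÷ −x³ = 7x⁴. Subtract (7x⁴)·D = −7x⁷ − 28x⁶ + 35x⁵ − 63x⁴. Remainder: −5x⁶ − 15x⁵ + 45x⁴ − 65x³ + 65x² − 25x + 45.
Step 3: lead(−5x⁶ − 15x⁵ + 45x⁴ − 65x³ + 65x² − 25x + 45) ÷ lead(D) = −5x⁶ ÷ −x³ = 5x³. Subtract (5x³)·D = −5x⁶ − 20x⁵ + 25x⁴ − 45x³. Remainder: 5x⁵ + 20x⁴ − 20x³ + 65x² − 25x + 45.
Step 4: lead(5x⁵ + 20x⁴ − 20x³ + 65x² − 25x + 45) ÷ lead(D) = 5x⁵ ÷ −x³ = −5x². Subtract (−5x²)·D = 5x⁵ + 20x⁴ − 25x³ + 45x². Remainder: 5x³ + 20x² − 25x + 45.
Step 5: lead(5x³ + 20x² − 25x + 45) ÷ lead(D) = 5x³ ÷ −x³ = −5. Subtract (−5)·D = 5x³ + 20x² − 25x + 45. Remainder: 0.

R(x) = 0, so D(x) is a factor of P(x). yes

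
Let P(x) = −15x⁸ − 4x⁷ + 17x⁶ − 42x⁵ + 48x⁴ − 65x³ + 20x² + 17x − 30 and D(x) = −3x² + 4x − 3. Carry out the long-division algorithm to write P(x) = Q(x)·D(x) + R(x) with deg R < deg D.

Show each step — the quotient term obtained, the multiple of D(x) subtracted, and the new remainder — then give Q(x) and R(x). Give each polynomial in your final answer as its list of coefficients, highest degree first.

Step 1: lead(−15x⁸ − 4x⁷ + 17x⁶ − 42x⁵ + 48x⁴ − 65x³ + 20x² + 17x − 30) ÷ lead(D) = −15x⁸ ÷ −3x² = 5x⁶. Subtract (5x⁶)·D = −15x⁸ + 20x⁷ − 15x⁶. Remainder: −24x⁷ + 32x⁶ − 42x⁵ + 48x⁴ − 65x³ + 20x² + 17x − 30.
Step 2: lead(−24x⁷ + 32x⁶ − 42x⁵ + 48x⁴ − 65x³ + 20x² + 17x − 30) ÷ lead(D) = −24x⁷ ÷ −3x² = 8x⁵. Subtract (8x⁵)·D = −24x⁷ + 32x⁶ − 24x⁵. Remainder: −18x⁵ + 48x⁴ − 65x³ + 20x² + 17x − 30.
Step 3: lead(−18x⁵ + 48x⁴ − 65x³ + 20x² + 17x − 30) ÷ lead(D) = −18x⁵ ÷ −3x² = 6x³. Subtract (6x³)·D = −18x⁵ + 24x⁴ − 18x³. Remainder: 24x⁴ − 47x³ + 20x² + 17x − 30.
Step 4: lead(24x⁴ − 47x³ + 20x² + 17x − 30) ÷ lead(D) = 24x⁴ ÷ −3x² = −8x². Subtract (−8x²)·D = 24x⁴ − 32x³ + 24x². Remainder: −15x³ − 4x² + 17x − 30.
Step 5: lead(−15x³ − 4x² + 17x − 30) ÷ lead(D) = −15x³ ÷ −3x² = 5x. Subtract (5x)·D = −15x³ + 20x² − 15x. Remainder: −24x² + 32x − 30.
Step 6: lead(−24x² + 32x − 30) ÷ lead(D) = −24x² ÷ −3x² = 8. Subtract (8)·D = −24x² + 32x − 24. Remainder: −6.

Q = [5, 8, 0, 6, -8, 5, 8]; R = [-6]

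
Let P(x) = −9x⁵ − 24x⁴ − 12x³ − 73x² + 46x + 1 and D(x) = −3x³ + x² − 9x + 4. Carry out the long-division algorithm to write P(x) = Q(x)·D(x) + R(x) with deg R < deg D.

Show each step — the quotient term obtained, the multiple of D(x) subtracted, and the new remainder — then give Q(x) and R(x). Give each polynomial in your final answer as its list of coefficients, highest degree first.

Q = [3, 9, -2]; R = [-2, -8, 9]

Step 1: lead(−9x⁵ − 24x⁴ − 12x³ − 73x² + 46x + 1) ÷ lead(D) = −9x⁵ ÷ −3x³ = 3x². Subtract (3x²)·D = −9x⁵ + 3x⁴ − 27x³ + 12x². Remainder: −27x⁴ + 15x³ − 85x² + 46x + 1.
Step 2: lead(−27x⁴ + 15x³ − 85x² + 46x + 1) ÷ lead(D) = −27x⁴ ÷ −3x³ = 9x. Subtract (9x)·D = −27x⁴ + 9x³ − 81x² + 36x. Remainder: 6x³ − 4x² + 10x + 1.
Step 3: lead(6x³ − 4x² + 10x + 1) ÷ lead(D) = 6x³ ÷ −3x³ = −2. Subtract (−2)·D = 6x³ − 2x² + 18x − 8. Remainder: −2x² − 8x + 9.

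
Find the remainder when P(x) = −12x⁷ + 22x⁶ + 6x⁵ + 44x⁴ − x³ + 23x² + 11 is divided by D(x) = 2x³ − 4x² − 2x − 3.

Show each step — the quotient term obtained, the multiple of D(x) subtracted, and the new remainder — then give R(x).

R(x) = 2

Step 1: lead(−12x⁷ + 22x⁶ + 6x⁵ + 44x⁴ − x³ + 23x² + 11) ÷ lead(D) = −12x⁷ ÷ 2x³ = −6x⁴. Subtract (−6x⁴)·D = −12x⁷ + 24x⁶ + 12x⁵ + 18x⁴. Remainder: −2x⁶ − 6x⁵ + 26x⁴ − x³ + 23x² + 11.
Step 2: lead(−2x⁶ − 6x⁵ + 26x⁴ − x³ + 23x² + 11) ÷ lead(D) = −2x⁶ ÷ 2x³ = −x³. Subtract (−x³)·D = −2x⁶ + 4x⁵ + 2x⁴ + 3x³. Remainder: −10x⁵ + 24x⁴ − 4x³ + 23x² + 11.
Step 3: lead(−10x⁵ + 24x⁴ − 4x³ + 23x² + 11) ÷ lead(D) = −10x⁵ ÷ 2x³ = −5x². Subtract (−5x²)·D = −10x⁵ + 20x⁴ + 10x³ + 15x². Remainder: 4x⁴ − 14x³ + 8x² + 11.
Step 4: lead(4x⁴ − 14x³ + 8x² + 11) ÷ lead(D) = 4x⁴ ÷ 2x³ = 2x. Subtract (2x)·D = 4x⁴ − 8x³ − 4x² − 6x. Remainder: −6x³ + 12x² + 6x + 11.
Step 5: lead(−6x³ + 12x² + 6x + 11) ÷ lead(D) = −6x³ ÷ 2x³ = −3. Subtract (−3)·D = −6x³ + 12x² + 6x + 9. Remainder: 2.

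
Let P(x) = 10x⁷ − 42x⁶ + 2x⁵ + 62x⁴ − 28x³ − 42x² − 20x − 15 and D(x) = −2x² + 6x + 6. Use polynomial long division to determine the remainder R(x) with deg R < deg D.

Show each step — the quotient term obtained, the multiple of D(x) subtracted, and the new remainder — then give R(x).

Step 1: lead(10x⁷ − 42x⁶ + 2x⁵ + 62x⁴ − 28x³ − 42x² − 20x − 15) ÷ lead(D) = 10x⁷ ÷ −2x² = −5x⁵. Subtract (−5x⁵)·D = 10x⁷ − 30x⁶ − 30x⁵. Remainder: −12x⁶ + 32x⁵ + 62x⁴ − 28x³ − 42x² − 20x − 15.
Step 2: lead(−12x⁶ + 32x⁵ + 62x⁴ − 28x³ − 42x² − 20x − 15) ÷ lead(D) = −12x⁶ ÷ −2x² = 6x⁴. Subtract (6x⁴)·D = −12x⁶ + 36x⁵ + 36x⁴. Remainder: −4x⁵ + 26x⁴ − 28x³ − 42x² − 20x − 15.
Step 3: lead(−4x⁵ + 26x⁴ − 28x³ − 42x² − 20x − 15) ÷ lead(D) = −4x⁵ ÷ −2x² = 2x³. Subtract (2x³)·D = −4x⁵ + 12x⁴ + 12x³. Remainder: 14x⁴ − 40x³ − 42x² − 20x − 15.
Step 4: lead(14x⁴ − 40x³ − 42x² − 20x − 15) ÷ lead(D) = 14x⁴ ÷ −2x² = −7x². Subtract (−7x²)·D = 14x⁴ − 42x³ − 42x². Remainder: 2x³ − 20x − 15.
Step 5: lead(2x³ − 20x − 15) ÷ lead(D) = 2x³ ÷ −2x² = −x. Subtract (−x)·D = 2x³ − 6x² − 6x. Remainder: 6x² − 14x − 15.
Step 6: lead(6x² − 14x − 15) ÷ lead(D) = 6x² ÷ −2x² = −3. Subtract (−3)·D = 6x² − 18x − 18. Remainder: 4x + 3.

R(x) = 4x + 3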